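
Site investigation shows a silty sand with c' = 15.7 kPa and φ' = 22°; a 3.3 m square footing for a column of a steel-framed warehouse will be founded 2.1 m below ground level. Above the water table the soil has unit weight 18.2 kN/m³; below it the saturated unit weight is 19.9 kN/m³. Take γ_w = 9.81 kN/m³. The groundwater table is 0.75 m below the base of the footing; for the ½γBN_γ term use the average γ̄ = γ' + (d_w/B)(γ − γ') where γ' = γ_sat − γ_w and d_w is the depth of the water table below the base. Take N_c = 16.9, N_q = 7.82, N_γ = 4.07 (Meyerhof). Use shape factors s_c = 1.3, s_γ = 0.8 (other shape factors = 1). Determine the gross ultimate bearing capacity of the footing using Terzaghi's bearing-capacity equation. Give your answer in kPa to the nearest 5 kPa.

q_ult ≈ 710 kPa

q = γ·D_f = 18.2 × 2.1 = 38.22 kPa.
γ' = 10.09 kN/m³; averaging over the depth B below the base, γ̄ = γ' + (d_w/B)(γ − γ') = 11.933 kN/m³.
c·N_c·s_c = 15.7 × 16.9 × 1.3 = 344.93 kPa
q·N_q = 38.22 × 7.82 = 298.88 kPa
0.5·γ·B·N_γ·s_γ = 0.5 × 11.933 × 3.3 × 4.07 × 0.8 = 64.11 kPa
q_ult = 344.93 + 298.88 + 64.11 = 707.92 kPa.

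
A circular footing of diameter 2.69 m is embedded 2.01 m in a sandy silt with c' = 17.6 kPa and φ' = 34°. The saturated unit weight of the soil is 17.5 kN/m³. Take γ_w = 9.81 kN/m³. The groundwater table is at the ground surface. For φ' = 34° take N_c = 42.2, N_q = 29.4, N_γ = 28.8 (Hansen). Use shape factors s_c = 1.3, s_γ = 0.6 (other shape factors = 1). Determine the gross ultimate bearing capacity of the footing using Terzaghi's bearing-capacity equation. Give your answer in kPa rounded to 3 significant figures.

With the water table at the surface the whole profile is submerged: γ' = 17.5 − 9.81 = 7.69 kN/m³, so q = γ'·D_f = 15.457 kPa; the same γ' applies in the ½γBN_γ term.
q_ult = c·N_c·s_c + q·N_q + 0.5·γ·B·N_γ·s_γ
     = 17.6 × 42.2 × 1.3 + 15.457 × 29.4 + 0.5 × 7.69 × 2.69 × 28.8 × 0.6
     = 965.54 + 454.43 + 178.73 = 1598.7 kPa.

q_ult ≈ 1600 kPa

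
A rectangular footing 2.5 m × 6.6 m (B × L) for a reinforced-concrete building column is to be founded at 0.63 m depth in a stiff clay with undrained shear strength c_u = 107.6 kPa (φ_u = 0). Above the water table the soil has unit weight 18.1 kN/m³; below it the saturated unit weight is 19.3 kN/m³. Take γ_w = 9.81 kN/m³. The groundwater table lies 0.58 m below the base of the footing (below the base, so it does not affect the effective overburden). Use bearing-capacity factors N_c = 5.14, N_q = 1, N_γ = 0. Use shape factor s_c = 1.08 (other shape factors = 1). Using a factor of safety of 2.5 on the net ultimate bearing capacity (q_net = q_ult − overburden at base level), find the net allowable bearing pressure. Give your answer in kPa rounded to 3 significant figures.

Effective surcharge at the founding depth q = γ·D_f = 18.1 × 0.63 = 11.403 kPa.
q_ult = c·N_c·s_c + q·N_q
     = 107.6 × 5.14 × 1.08 + 11.403 × 1
     = 597.31 + 11.403 = 608.71 kPa.
q_net = 608.71 − 11.403 = 597.31 kPa.
q_all(net) = 597.31 / 2.5 = 238.92 kPa.

q_all(net) ≈ 239 kPa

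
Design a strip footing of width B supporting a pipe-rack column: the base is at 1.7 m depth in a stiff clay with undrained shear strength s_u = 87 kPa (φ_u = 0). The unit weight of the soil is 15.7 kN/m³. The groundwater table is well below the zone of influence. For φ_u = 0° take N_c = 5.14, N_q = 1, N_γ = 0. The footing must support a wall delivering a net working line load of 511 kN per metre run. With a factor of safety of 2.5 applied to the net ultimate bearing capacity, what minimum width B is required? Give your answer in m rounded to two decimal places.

Effective surcharge at the founding depth q = γ·D_f = 15.7 × 1.7 = 26.69 kPa.
q_ult = c·N_c + q·N_q
     = 87 × 5.14 + 26.69 × 1
     = 447.18 + 26.69 = 473.87 kPa.
For φ = 0 the ½γBN_γ term vanishes, so q_ult is independent of B. q_net = 473.87 − 26.69 = 447.18 kPa; q_all(net) = 447.18/2.5 = 178.87 kPa.
Required width B = w / q_all(net) = 511 / 178.87 = 2.857 m.

B = 2.86 m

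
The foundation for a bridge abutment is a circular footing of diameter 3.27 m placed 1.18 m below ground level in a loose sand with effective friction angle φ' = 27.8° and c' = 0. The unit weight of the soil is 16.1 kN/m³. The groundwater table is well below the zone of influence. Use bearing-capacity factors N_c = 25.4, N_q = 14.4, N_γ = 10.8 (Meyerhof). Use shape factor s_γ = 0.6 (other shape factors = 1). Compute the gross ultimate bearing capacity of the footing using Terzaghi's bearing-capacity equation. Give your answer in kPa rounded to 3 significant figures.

Overburden at base level: q = 16.1 × 1.18 = 18.998 kPa.
Surcharge term q·N_q = 18.998 × 14.4 = 273.57 kPa; self-weight term 0.5·γ·B·N_γ·s_γ = 0.5 × 16.1 × 3.27 × 10.8 × 0.6 = 170.58 kPa.
q_ult = 273.57 + 170.58 = 444.15 kPa.

q_ult ≈ 444 kPa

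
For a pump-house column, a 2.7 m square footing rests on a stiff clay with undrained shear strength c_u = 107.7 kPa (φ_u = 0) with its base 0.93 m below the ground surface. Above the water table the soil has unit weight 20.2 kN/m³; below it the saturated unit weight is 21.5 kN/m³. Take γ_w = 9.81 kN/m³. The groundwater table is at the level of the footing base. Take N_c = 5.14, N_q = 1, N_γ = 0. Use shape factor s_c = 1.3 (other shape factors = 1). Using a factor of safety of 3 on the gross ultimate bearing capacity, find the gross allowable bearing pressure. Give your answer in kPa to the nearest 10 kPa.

q = γ·D_f = 20.2 × 0.93 = 18.786 kPa.
c·N_c·s_c = 107.7 × 5.14 × 1.3 = 719.65 kPa
q·N_q = 18.786 × 1 = 18.786 kPa
q_ult = 719.65 + 18.786 = 738.44 kPa.
q_all = 738.44 / 3 = 246.15 kPa.

q_all ≈ 250 kPa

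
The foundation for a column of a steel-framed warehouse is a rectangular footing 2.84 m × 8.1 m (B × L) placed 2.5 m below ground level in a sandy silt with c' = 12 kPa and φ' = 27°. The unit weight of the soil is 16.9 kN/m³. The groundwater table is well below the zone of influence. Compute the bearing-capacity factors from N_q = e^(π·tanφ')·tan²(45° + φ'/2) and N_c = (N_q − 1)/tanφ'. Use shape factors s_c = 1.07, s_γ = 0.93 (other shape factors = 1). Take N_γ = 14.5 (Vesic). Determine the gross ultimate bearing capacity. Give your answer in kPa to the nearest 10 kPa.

tan27° = 0.5095, so N_q = e^(π×0.5095)·tan²(58.5°) = 4.957 × 2.663 = 13.2.
N_c = (13.2 − 1)/tan27° = 23.94.
q = γ·D_f = 16.9 × 2.5 = 42.25 kPa.
c·N_c·s_c = 12 × 23.942 × 1.07 = 307.42 kPa
q·N_q = 42.25 × 13.199 = 557.66 kPa
0.5·γ·B·N_γ·s_γ = 0.5 × 16.9 × 2.84 × 14.5 × 0.93 = 323.61 kPa
q_ult = 307.42 + 557.66 + 323.61 = 1188.7 kPa.

q_ult ≈ 1190 kPa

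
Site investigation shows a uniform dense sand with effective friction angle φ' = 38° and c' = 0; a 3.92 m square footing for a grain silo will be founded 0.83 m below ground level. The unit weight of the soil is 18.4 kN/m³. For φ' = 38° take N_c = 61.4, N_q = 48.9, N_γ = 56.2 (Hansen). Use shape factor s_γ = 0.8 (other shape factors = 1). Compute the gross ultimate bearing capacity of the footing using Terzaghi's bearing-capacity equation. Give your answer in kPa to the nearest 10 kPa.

q_ult ≈ 2370 kPa

Effective surcharge at the founding depth q = γ·D_f = 18.4 × 0.83 = 15.272 kPa.
q_ult = q·N_q + 0.5·γ·B·N_γ·s_γ
     = 15.272 × 48.9 + 0.5 × 18.4 × 3.92 × 56.2 × 0.8
     = 746.8 + 1621.4 = 2368.2 kPa.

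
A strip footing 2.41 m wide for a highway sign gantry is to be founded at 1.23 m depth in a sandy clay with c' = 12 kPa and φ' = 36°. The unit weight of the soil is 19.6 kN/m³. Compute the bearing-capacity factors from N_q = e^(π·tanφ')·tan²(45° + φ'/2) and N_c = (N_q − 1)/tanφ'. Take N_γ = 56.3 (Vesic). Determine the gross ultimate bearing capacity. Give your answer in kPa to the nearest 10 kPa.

q_ult ≈ 2850 kPa

tan36° = 0.7265, so N_q = e^(π×0.7265)·tan²(63°) = 9.801 × 3.852 = 37.75.
N_c = (37.75 − 1)/tan36° = 50.59.
q = γ·D_f = 19.6 × 1.23 = 24.108 kPa.
c·N_c = 12 × 50.585 = 607.03 kPa
q·N_q = 24.108 × 37.752 = 910.14 kPa
0.5·γ·B·N_γ = 0.5 × 19.6 × 2.41 × 56.3 = 1329.7 kPa
q_ult = 607.03 + 910.14 + 1329.7 = 2846.9 kPa.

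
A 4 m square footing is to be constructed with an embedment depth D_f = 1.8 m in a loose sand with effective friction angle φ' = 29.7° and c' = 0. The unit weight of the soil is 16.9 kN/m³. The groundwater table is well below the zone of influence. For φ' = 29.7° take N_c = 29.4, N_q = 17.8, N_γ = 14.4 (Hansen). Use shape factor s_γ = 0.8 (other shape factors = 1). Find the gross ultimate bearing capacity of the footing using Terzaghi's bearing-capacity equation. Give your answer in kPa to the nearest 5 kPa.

q = γ·D_f = 16.9 × 1.8 = 30.42 kPa.
q·N_q = 30.42 × 17.8 = 541.48 kPa
0.5·γ·B·N_γ·s_γ = 0.5 × 16.9 × 4 × 14.4 × 0.8 = 389.38 kPa
q_ult = 541.48 + 389.38 = 930.85 kPa.

q_ult ≈ 930 kPa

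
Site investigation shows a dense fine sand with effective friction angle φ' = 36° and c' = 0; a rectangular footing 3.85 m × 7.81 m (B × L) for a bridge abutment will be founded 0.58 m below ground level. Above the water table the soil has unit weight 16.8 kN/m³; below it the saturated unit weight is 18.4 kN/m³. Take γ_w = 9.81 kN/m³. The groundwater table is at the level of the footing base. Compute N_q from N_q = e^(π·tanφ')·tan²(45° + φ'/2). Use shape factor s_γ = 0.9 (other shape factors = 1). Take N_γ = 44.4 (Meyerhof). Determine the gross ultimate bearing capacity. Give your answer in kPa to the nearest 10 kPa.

tan36° = 0.7265, so N_q = e^(π×0.7265)·tan²(63°) = 9.801 × 3.852 = 37.75.
Overburden at base level: q = 16.8 × 0.58 = 9.744 kPa.
Below the base the soil is submerged, so the ½γBN_γ term uses γ' = 18.4 − 9.81 = 8.59 kN/m³.
Surcharge term q·N_q = 9.744 × 37.752 = 367.86 kPa; self-weight term 0.5·γ·B·N_γ·s_γ = 0.5 × 8.59 × 3.85 × 44.4 × 0.9 = 660.77 kPa.
q_ult = 367.86 + 660.77 = 1028.6 kPa.

q_ult ≈ 1030 kPa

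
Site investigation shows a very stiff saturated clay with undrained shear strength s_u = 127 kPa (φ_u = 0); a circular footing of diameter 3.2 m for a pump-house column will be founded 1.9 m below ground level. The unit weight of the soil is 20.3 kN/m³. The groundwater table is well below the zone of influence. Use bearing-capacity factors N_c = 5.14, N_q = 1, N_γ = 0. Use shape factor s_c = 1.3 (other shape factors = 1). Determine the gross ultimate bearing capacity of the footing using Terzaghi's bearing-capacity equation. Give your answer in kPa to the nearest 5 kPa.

Overburden at base level: q = 20.3 × 1.9 = 38.57 kPa.
Cohesion term c·N_c·s_c = 127 × 5.14 × 1.3 = 848.61 kPa; surcharge term q·N_q = 38.57 × 1 = 38.57 kPa.
q_ult = 848.61 + 38.57 = 887.18 kPa.

q_ult ≈ 885 kPa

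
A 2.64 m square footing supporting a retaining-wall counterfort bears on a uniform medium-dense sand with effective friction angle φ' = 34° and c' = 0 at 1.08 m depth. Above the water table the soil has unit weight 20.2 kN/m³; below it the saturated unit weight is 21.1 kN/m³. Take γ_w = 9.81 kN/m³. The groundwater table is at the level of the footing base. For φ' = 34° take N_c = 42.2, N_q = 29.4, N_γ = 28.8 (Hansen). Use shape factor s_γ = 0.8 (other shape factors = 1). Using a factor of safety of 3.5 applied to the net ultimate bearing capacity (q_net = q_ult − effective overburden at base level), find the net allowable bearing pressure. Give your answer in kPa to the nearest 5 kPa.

q_all(net) ≈ 275 kPa

Overburden at base level: q = 20.2 × 1.08 = 21.816 kPa.
Below the base the soil is submerged, so the ½γBN_γ term uses γ' = 21.1 − 9.81 = 11.29 kN/m³.
Surcharge term q·N_q = 21.816 × 29.4 = 641.39 kPa; self-weight term 0.5·γ·B·N_γ·s_γ = 0.5 × 11.29 × 2.64 × 28.8 × 0.8 = 343.36 kPa.
q_ult = 641.39 + 343.36 = 984.75 kPa.
Net ultimate: q_net = 984.75 − 21.816 = 962.93 kPa.
q_all(net) = 962.93 / 3.5 = 275.12 kPa.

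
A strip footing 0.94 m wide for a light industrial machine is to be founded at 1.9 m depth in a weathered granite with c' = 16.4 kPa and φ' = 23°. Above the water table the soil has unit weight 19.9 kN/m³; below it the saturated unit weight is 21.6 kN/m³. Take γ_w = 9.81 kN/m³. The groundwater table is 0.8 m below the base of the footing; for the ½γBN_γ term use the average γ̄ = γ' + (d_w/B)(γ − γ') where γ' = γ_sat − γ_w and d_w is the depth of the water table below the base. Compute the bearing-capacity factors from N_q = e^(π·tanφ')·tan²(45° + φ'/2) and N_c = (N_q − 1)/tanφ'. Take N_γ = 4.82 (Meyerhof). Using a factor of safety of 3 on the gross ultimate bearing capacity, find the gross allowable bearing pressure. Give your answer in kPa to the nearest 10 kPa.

N_q = e^(π·tan23°)·tan²(56.5°) = 8.66; N_c = (N_q − 1)/tanφ' = 18.05.
Overburden at base level: q = 19.9 × 1.9 = 37.81 kPa.
The water table is 0.8 m below the base (< B = 0.94 m), so the ½γBN_γ term uses γ̄ = γ' + (d_w/B)(γ − γ') = 11.79 + (0.8/0.94)(19.9 − 11.79) = 18.692 kN/m³.
Cohesion term c·N_c = 16.4 × 18.049 = 296 kPa; surcharge term q·N_q = 37.81 × 8.6612 = 327.48 kPa; self-weight term 0.5·γ·B·N_γ = 0.5 × 18.692 × 0.94 × 4.82 = 42.345 kPa.
q_ult = 296 + 327.48 + 42.345 = 665.82 kPa.
q_all = 665.82 / 3 = 221.94 kPa.

q_all ≈ 220 kPa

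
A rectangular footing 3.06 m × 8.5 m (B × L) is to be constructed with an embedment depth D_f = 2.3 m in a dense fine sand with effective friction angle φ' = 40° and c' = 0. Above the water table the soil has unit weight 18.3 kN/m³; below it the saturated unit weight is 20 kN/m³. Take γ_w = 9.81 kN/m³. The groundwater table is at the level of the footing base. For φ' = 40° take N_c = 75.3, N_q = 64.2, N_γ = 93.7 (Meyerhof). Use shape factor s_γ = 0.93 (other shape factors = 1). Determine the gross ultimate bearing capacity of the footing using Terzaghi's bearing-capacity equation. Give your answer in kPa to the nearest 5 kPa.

q_ult ≈ 4060 kPa

Effective surcharge at the founding depth q = γ·D_f = 18.3 × 2.3 = 42.09 kPa.
The water table coincides with the base, so in the self-weight term γ → γ' = 10.19 kN/m³.
q_ult = q·N_q + 0.5·γ·B·N_γ·s_γ
     = 42.09 × 64.2 + 0.5 × 10.19 × 3.06 × 93.7 × 0.93
     = 2702.2 + 1358.6 = 4060.8 kPa.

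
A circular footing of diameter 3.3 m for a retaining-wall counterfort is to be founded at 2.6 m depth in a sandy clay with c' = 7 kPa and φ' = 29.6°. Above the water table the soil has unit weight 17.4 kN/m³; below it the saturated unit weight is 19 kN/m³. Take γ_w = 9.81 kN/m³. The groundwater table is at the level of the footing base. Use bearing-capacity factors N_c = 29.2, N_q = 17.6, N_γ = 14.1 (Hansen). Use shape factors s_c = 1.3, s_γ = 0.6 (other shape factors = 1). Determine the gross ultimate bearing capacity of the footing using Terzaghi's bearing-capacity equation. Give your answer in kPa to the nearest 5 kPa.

Effective surcharge at the founding depth q = γ·D_f = 17.4 × 2.6 = 45.24 kPa.
The water table coincides with the base, so in the self-weight term γ → γ' = 9.19 kN/m³.
q_ult = c·N_c·s_c + q·N_q + 0.5·γ·B·N_γ·s_γ
     = 7 × 29.2 × 1.3 + 45.24 × 17.6 + 0.5 × 9.19 × 3.3 × 14.1 × 0.6
     = 265.72 + 796.22 + 128.28 = 1190.2 kPa.

q_ult ≈ 1190 kPa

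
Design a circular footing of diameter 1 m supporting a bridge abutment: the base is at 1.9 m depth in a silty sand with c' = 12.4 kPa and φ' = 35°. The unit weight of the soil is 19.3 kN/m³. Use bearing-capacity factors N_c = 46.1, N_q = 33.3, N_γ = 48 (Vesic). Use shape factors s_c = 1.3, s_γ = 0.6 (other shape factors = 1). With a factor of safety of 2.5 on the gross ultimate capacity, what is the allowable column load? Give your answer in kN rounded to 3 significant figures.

Effective surcharge at the founding depth q = γ·D_f = 19.3 × 1.9 = 36.67 kPa.
q_ult = c·N_c·s_c + q·N_q + 0.5·γ·B·N_γ·s_γ
     = 12.4 × 46.1 × 1.3 + 36.67 × 33.3 + 0.5 × 19.3 × 1 × 48 × 0.6
     = 743.13 + 1221.1 + 277.92 = 2242.2 kPa.
Gross allowable pressure q_all = 2242.2 / 2.5 = 896.87 kPa.
Footing area = 0.7854 m², so allowable column load = 896.87 × 0.7854 = 704.4 kN.

P_all ≈ 704 kN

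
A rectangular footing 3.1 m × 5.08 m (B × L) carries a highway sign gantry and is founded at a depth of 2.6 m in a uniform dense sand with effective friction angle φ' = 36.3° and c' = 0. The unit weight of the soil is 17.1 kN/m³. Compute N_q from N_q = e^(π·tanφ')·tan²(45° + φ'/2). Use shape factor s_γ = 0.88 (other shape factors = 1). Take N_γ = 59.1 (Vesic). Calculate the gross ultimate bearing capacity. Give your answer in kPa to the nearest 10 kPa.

q_ult ≈ 3120 kPa

tan36.3° = 0.7346, so N_q = e^(π×0.7346)·tan²(63.15°) = 10.052 × 3.902 = 39.22.
q = γ·D_f = 17.1 × 2.6 = 44.46 kPa.
q·N_q = 44.46 × 39.222 = 1743.8 kPa
0.5·γ·B·N_γ·s_γ = 0.5 × 17.1 × 3.1 × 59.1 × 0.88 = 1378.5 kPa
q_ult = 1743.8 + 1378.5 = 3122.3 kPa.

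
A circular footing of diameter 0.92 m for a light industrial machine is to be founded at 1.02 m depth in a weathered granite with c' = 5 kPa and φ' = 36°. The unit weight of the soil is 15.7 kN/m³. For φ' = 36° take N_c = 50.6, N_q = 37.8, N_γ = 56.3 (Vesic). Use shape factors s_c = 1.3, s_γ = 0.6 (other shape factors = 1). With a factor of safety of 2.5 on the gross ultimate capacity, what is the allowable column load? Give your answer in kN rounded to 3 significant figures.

P_all ≈ 313 kN

q = γ·D_f = 15.7 × 1.02 = 16.014 kPa.
c·N_c·s_c = 5 × 50.6 × 1.3 = 328.9 kPa
q·N_q = 16.014 × 37.8 = 605.33 kPa
0.5·γ·B·N_γ·s_γ = 0.5 × 15.7 × 0.92 × 56.3 × 0.6 = 243.96 kPa
q_ult = 328.9 + 605.33 + 243.96 = 1178.2 kPa.
Gross allowable pressure q_all = 1178.2 / 2.5 = 471.28 kPa.
Footing area = 0.6648 m², so allowable column load = 471.28 × 0.6648 = 313.3 kN.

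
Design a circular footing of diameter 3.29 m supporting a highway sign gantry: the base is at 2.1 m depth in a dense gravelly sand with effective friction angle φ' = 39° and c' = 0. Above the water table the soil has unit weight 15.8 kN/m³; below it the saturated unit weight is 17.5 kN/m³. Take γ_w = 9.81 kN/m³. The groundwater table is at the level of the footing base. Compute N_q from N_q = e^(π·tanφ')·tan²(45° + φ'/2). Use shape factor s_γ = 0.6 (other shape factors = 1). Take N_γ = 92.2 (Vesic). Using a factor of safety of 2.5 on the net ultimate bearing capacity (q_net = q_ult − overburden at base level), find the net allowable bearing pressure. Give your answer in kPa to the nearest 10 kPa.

q_all(net) ≈ 1010 kPa

N_q = e^(π·tan39°)·tan²(64.5°) = 55.96.
Effective surcharge at the founding depth q = γ·D_f = 15.8 × 2.1 = 33.18 kPa.
The water table coincides with the base, so in the self-weight term γ → γ' = 7.69 kN/m³.
q_ult = q·N_q + 0.5·γ·B·N_γ·s_γ
     = 33.18 × 55.957 + 0.5 × 7.69 × 3.29 × 92.2 × 0.6
     = 1856.7 + 699.8 = 2556.5 kPa.
q_net = 2556.5 − 33.18 = 2523.3 kPa.
q_all(net) = 2523.3 / 2.5 = 1009.3 kPa.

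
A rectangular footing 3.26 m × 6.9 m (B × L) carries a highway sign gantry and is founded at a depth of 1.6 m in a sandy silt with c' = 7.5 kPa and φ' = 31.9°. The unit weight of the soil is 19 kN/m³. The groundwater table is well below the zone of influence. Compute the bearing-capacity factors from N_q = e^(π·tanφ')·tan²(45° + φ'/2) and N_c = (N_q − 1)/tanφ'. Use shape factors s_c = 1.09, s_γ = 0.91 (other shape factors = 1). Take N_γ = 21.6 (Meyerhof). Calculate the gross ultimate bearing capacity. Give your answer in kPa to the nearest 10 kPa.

q_ult ≈ 1590 kPa

tan31.9° = 0.6224, so N_q = e^(π×0.6224)·tan²(60.95°) = 7.067 × 3.241 = 22.91.
N_c = (22.91 − 1)/tan31.9° = 35.19.
Effective surcharge at the founding depth q = γ·D_f = 19 × 1.6 = 30.4 kPa.
q_ult = c·N_c·s_c + q·N_q + 0.5·γ·B·N_γ·s_γ
     = 7.5 × 35.194 × 1.09 + 30.4 × 22.907 + 0.5 × 19 × 3.26 × 21.6 × 0.91
     = 287.71 + 696.36 + 608.75 = 1592.8 kPa.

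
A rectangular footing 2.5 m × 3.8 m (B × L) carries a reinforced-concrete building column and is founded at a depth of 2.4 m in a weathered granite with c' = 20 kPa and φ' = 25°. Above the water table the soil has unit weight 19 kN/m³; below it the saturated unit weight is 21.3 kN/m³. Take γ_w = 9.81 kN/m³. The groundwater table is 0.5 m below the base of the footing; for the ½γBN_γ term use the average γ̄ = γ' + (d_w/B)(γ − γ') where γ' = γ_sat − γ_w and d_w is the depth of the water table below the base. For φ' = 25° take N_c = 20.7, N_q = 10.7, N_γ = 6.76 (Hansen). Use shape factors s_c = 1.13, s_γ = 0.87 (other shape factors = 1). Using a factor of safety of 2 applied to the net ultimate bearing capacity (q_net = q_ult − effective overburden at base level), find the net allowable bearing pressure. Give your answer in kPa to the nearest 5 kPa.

q_all(net) ≈ 505 kPa

Effective surcharge at the founding depth q = γ·D_f = 19 × 2.4 = 45.6 kPa.
With d_w = 0.5 m < B, γ̄ = 11.49 + (0.5/2.5) × (19 − 11.49) = 12.992 kN/m³.
q_ult = c·N_c·s_c + q·N_q + 0.5·γ·B·N_γ·s_γ
     = 20 × 20.7 × 1.13 + 45.6 × 10.7 + 0.5 × 12.992 × 2.5 × 6.76 × 0.87
     = 467.82 + 487.92 + 95.511 = 1051.3 kPa.
Net ultimate: q_net = 1051.3 − 45.6 = 1005.7 kPa.
q_all(net) = 1005.7 / 2 = 502.83 kPa.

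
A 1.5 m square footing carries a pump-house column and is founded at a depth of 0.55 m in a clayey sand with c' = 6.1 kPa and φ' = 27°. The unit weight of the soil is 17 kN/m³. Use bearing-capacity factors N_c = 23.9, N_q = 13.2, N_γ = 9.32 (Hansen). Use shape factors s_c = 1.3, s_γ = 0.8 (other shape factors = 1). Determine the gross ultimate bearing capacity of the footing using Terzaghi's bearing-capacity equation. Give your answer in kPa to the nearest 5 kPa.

Effective surcharge at the founding depth q = γ·D_f = 17 × 0.55 = 9.35 kPa.
q_ult = c·N_c·s_c + q·N_q + 0.5·γ·B·N_γ·s_γ
     = 6.1 × 23.9 × 1.3 + 9.35 × 13.2 + 0.5 × 17 × 1.5 × 9.32 × 0.8
     = 189.53 + 123.42 + 95.064 = 408.01 kPa.

q_ult ≈ 410 kPa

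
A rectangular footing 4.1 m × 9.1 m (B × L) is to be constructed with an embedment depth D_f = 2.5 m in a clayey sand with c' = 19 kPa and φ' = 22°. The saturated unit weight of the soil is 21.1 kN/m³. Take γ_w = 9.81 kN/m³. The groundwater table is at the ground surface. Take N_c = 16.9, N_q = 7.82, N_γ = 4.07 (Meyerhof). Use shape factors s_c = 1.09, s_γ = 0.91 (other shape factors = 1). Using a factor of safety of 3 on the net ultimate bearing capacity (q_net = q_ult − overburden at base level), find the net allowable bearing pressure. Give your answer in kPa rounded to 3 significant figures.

q_all(net) ≈ 209 kPa

With the water table at the surface the whole profile is submerged: γ' = 21.1 − 9.81 = 11.29 kN/m³, so q = γ'·D_f = 28.225 kPa; the same γ' applies in the ½γBN_γ term.
q_ult = c·N_c·s_c + q·N_q + 0.5·γ·B·N_γ·s_γ
     = 19 × 16.9 × 1.09 + 28.225 × 7.82 + 0.5 × 11.29 × 4.1 × 4.07 × 0.91
     = 350 + 220.72 + 85.72 = 656.44 kPa.
q_net = 656.44 − 28.225 = 628.21 kPa.
q_all(net) = 628.21 / 3 = 209.4 kPa.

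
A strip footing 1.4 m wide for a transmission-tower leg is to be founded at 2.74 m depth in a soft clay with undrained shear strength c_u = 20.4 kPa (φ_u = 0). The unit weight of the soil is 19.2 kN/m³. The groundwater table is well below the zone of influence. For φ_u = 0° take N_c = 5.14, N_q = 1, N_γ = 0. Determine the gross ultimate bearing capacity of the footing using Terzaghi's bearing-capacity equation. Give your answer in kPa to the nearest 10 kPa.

q_ult ≈ 160 kPa

Effective surcharge at the founding depth q = γ·D_f = 19.2 × 2.74 = 52.608 kPa.
q_ult = c·N_c + q·N_q
     = 20.4 × 5.14 + 52.608 × 1
     = 104.86 + 52.608 = 157.46 kPa.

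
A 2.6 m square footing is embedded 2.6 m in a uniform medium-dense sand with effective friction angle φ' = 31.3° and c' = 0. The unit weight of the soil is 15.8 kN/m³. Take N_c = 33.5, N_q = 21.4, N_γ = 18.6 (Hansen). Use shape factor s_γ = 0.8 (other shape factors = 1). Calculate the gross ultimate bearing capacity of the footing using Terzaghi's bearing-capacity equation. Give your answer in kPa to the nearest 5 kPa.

q = γ·D_f = 15.8 × 2.6 = 41.08 kPa.
q·N_q = 41.08 × 21.4 = 879.11 kPa
0.5·γ·B·N_γ·s_γ = 0.5 × 15.8 × 2.6 × 18.6 × 0.8 = 305.64 kPa
q_ult = 879.11 + 305.64 = 1184.7 kPa.

q_ult ≈ 1185 kPa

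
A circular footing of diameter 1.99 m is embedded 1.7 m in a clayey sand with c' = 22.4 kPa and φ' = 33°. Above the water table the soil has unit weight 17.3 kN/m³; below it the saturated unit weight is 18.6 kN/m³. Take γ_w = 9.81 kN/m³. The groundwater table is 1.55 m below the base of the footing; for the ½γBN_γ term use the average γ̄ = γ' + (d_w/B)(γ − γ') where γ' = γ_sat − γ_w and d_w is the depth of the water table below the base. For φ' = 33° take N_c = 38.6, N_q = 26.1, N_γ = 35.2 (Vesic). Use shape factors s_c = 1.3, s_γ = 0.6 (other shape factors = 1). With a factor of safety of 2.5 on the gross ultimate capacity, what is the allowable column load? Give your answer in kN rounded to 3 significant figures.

P_all ≈ 2760 kN

q = γ·D_f = 17.3 × 1.7 = 29.41 kPa.
γ' = 8.79 kN/m³; averaging over the depth B below the base, γ̄ = γ' + (d_w/B)(γ − γ') = 15.418 kN/m³.
c·N_c·s_c = 22.4 × 38.6 × 1.3 = 1124 kPa
q·N_q = 29.41 × 26.1 = 767.6 kPa
0.5·γ·B·N_γ·s_γ = 0.5 × 15.418 × 1.99 × 35.2 × 0.6 = 324.01 kPa
q_ult = 1124 + 767.6 + 324.01 = 2215.6 kPa.
Gross allowable pressure q_all = 2215.6 / 2.5 = 886.26 kPa.
Footing area = 3.1103 m², so allowable column load = 886.26 × 3.1103 = 2756.5 kN.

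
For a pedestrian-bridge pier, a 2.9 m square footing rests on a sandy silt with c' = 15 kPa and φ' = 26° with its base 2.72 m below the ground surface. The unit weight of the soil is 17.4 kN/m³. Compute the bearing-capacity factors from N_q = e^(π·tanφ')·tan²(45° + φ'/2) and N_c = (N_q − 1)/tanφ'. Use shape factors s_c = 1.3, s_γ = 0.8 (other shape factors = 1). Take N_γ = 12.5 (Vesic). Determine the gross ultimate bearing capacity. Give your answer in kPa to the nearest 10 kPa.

q_ult ≈ 1250 kPa

tan26° = 0.4877, so N_q = e^(π×0.4877)·tan²(58°) = 4.629 × 2.561 = 11.85.
N_c = (11.85 − 1)/tan26° = 22.25.
q = γ·D_f = 17.4 × 2.72 = 47.328 kPa.
c·N_c·s_c = 15 × 22.254 × 1.3 = 433.96 kPa
q·N_q = 47.328 × 11.854 = 561.04 kPa
0.5·γ·B·N_γ·s_γ = 0.5 × 17.4 × 2.9 × 12.5 × 0.8 = 252.3 kPa
q_ult = 433.96 + 561.04 + 252.3 = 1247.3 kPa.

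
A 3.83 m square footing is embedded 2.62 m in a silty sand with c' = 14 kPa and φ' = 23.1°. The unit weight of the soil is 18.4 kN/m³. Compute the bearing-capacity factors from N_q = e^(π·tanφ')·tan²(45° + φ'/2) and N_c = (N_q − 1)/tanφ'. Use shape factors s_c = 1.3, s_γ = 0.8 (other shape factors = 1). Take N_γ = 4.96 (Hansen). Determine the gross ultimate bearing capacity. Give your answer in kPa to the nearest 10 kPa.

tan23.1° = 0.4265, so N_q = e^(π×0.4265)·tan²(56.55°) = 3.819 × 2.291 = 8.75.
N_c = (8.75 − 1)/tan23.1° = 18.17.
q = γ·D_f = 18.4 × 2.62 = 48.208 kPa.
c·N_c·s_c = 14 × 18.171 × 1.3 = 330.71 kPa
q·N_q = 48.208 × 8.7506 = 421.85 kPa
0.5·γ·B·N_γ·s_γ = 0.5 × 18.4 × 3.83 × 4.96 × 0.8 = 139.82 kPa
q_ult = 330.71 + 421.85 + 139.82 = 892.38 kPa.

q_ult ≈ 890 kPa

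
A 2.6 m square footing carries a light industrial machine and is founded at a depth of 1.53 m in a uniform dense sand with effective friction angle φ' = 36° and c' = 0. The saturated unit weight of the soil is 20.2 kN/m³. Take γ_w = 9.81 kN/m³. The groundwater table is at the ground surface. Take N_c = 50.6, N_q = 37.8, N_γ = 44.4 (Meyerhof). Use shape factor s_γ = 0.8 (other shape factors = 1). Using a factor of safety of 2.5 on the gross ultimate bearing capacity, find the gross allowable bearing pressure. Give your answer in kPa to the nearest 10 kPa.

γ' = 20.2 − 9.81 = 10.39 kN/m³ (submerged throughout). q = 10.39 × 1.53 = 15.897 kPa; the same γ' applies in the ½γBN_γ term.
q·N_q = 15.897 × 37.8 = 600.9 kPa
0.5·γ·B·N_γ·s_γ = 0.5 × 10.39 × 2.6 × 44.4 × 0.8 = 479.77 kPa
q_ult = 600.9 + 479.77 = 1080.7 kPa.
q_all = 1080.7 / 2.5 = 432.27 kPa.

q_all ≈ 430 kPa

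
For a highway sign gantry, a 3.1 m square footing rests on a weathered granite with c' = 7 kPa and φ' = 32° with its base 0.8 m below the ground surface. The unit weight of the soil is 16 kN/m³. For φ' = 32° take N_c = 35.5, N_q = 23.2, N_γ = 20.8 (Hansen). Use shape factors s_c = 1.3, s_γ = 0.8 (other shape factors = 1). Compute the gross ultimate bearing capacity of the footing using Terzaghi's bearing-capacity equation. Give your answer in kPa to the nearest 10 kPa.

q_ult ≈ 1030 kPa

Overburden at base level: q = 16 × 0.8 = 12.8 kPa.
Cohesion term c·N_c·s_c = 7 × 35.5 × 1.3 = 323.05 kPa; surcharge term q·N_q = 12.8 × 23.2 = 296.96 kPa; self-weight term 0.5·γ·B·N_γ·s_γ = 0.5 × 16 × 3.1 × 20.8 × 0.8 = 412.67 kPa.
q_ult = 323.05 + 296.96 + 412.67 = 1032.7 kPa.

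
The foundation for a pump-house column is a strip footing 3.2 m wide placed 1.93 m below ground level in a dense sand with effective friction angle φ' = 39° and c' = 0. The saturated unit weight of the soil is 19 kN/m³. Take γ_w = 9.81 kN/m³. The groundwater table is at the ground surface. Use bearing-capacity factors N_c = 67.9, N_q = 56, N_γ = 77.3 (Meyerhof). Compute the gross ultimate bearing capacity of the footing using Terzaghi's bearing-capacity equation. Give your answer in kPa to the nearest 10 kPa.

q_ult ≈ 2130 kPa

With the water table at the surface the whole profile is submerged: γ' = 19 − 9.81 = 9.19 kN/m³, so q = γ'·D_f = 17.737 kPa; the same γ' applies in the ½γBN_γ term.
q_ult = q·N_q + 0.5·γ·B·N_γ
     = 17.737 × 56 + 0.5 × 9.19 × 3.2 × 77.3
     = 993.26 + 1136.6 = 2129.9 kPa.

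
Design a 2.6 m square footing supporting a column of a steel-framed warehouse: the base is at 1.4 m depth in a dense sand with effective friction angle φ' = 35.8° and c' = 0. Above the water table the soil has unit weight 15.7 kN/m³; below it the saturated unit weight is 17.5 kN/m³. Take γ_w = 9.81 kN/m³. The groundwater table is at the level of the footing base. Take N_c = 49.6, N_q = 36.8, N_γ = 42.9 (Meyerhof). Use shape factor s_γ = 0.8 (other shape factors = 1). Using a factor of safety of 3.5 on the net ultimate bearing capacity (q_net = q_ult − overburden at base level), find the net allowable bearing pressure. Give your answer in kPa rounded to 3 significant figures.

q_all(net) ≈ 323 kPa

Overburden at base level: q = 15.7 × 1.4 = 21.98 kPa.
Below the base the soil is submerged, so the ½γBN_γ term uses γ' = 17.5 − 9.81 = 7.69 kN/m³.
Surcharge term q·N_q = 21.98 × 36.8 = 808.86 kPa; self-weight term 0.5·γ·B·N_γ·s_γ = 0.5 × 7.69 × 2.6 × 42.9 × 0.8 = 343.1 kPa.
q_ult = 808.86 + 343.1 = 1152 kPa.
q_net = 1152 − 21.98 = 1130 kPa.
q_all(net) = 1130 / 3.5 = 322.85 kPa.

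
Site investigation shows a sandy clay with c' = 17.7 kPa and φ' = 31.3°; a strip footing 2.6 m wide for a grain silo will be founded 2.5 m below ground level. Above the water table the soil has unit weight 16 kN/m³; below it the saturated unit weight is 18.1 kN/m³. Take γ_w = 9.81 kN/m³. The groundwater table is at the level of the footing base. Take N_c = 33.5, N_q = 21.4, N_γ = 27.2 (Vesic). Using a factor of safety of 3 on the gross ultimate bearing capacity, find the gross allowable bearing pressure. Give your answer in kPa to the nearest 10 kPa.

q_all ≈ 580 kPa

Effective surcharge at the founding depth q = γ·D_f = 16 × 2.5 = 40 kPa.
The water table coincides with the base, so in the self-weight term γ → γ' = 8.29 kN/m³.
q_ult = c·N_c + q·N_q + 0.5·γ·B·N_γ
     = 17.7 × 33.5 + 40 × 21.4 + 0.5 × 8.29 × 2.6 × 27.2
     = 592.95 + 856 + 293.13 = 1742.1 kPa.
q_all = 1742.1 / 3 = 580.69 kPa.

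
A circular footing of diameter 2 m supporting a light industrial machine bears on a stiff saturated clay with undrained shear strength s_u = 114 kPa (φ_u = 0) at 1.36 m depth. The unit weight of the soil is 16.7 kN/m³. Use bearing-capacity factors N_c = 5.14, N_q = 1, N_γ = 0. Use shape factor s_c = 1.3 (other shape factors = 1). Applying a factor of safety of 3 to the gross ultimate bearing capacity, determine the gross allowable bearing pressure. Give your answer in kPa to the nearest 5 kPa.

q_all ≈ 260 kPa

Overburden at base level: q = 16.7 × 1.36 = 22.712 kPa.
Cohesion term c·N_c·s_c = 114 × 5.14 × 1.3 = 761.75 kPa; surcharge term q·N_q = 22.712 × 1 = 22.712 kPa.
q_ult = 761.75 + 22.712 = 784.46 kPa.
q_all = q_ult / FS = 784.46 / 3 = 261.49 kPa.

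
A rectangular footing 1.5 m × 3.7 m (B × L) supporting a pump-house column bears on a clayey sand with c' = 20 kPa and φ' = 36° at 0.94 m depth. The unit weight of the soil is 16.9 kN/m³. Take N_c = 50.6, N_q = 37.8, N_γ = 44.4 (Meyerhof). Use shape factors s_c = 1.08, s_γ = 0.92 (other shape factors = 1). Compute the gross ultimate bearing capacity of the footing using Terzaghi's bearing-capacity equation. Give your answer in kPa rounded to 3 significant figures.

q_ult ≈ 2210 kPa

Effective surcharge at the founding depth q = γ·D_f = 16.9 × 0.94 = 15.886 kPa.
q_ult = c·N_c·s_c + q·N_q + 0.5·γ·B·N_γ·s_γ
     = 20 × 50.6 × 1.08 + 15.886 × 37.8 + 0.5 × 16.9 × 1.5 × 44.4 × 0.92
     = 1093 + 600.49 + 517.75 = 2211.2 kPa.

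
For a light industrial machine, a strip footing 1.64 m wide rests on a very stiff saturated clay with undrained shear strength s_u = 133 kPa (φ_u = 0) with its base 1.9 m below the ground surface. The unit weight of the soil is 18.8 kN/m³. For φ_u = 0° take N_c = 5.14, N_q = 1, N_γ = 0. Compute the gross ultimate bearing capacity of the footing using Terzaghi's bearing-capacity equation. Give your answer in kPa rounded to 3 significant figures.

q_ult ≈ 719 kPa

Effective surcharge at the founding depth q = γ·D_f = 18.8 × 1.9 = 35.72 kPa.
q_ult = c·N_c + q·N_q
     = 133 × 5.14 + 35.72 × 1
     = 683.62 + 35.72 = 719.34 kPa.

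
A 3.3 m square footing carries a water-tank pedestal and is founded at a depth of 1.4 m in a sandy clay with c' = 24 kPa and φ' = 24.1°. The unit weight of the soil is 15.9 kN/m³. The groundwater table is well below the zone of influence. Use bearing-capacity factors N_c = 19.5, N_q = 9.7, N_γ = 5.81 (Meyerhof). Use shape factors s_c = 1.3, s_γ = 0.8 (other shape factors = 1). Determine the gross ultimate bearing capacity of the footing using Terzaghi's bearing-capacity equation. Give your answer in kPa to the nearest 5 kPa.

Effective surcharge at the founding depth q = γ·D_f = 15.9 × 1.4 = 22.26 kPa.
q_ult = c·N_c·s_c + q·N_q + 0.5·γ·B·N_γ·s_γ
     = 24 × 19.5 × 1.3 + 22.26 × 9.7 + 0.5 × 15.9 × 3.3 × 5.81 × 0.8
     = 608.4 + 215.92 + 121.94 = 946.26 kPa.

q_ult ≈ 945 kPa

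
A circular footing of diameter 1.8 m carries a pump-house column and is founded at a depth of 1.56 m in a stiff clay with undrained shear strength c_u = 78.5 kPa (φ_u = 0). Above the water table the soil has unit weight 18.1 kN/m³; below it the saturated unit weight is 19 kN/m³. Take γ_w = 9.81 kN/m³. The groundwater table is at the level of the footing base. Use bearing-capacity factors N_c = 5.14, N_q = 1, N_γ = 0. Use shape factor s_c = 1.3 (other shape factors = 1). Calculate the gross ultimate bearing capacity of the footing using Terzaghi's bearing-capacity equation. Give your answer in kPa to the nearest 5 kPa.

q_ult ≈ 555 kPa

Overburden at base level: q = 18.1 × 1.56 = 28.236 kPa.
Cohesion term c·N_c·s_c = 78.5 × 5.14 × 1.3 = 524.54 kPa; surcharge term q·N_q = 28.236 × 1 = 28.236 kPa.
q_ult = 524.54 + 28.236 = 552.77 kPa.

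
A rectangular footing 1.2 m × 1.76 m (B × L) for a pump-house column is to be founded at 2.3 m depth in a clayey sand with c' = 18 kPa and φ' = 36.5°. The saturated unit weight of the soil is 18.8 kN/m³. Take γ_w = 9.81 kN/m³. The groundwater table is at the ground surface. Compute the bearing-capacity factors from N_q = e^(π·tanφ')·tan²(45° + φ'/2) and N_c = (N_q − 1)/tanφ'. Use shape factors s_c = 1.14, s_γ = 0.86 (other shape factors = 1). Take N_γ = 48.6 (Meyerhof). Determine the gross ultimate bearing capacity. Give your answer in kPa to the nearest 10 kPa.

tan36.5° = 0.74, so N_q = e^(π×0.74)·tan²(63.25°) = 10.223 × 3.936 = 40.24.
N_c = (40.24 − 1)/tan36.5° = 53.03.
With the water table at the surface the whole profile is submerged: γ' = 18.8 − 9.81 = 8.99 kN/m³, so q = γ'·D_f = 20.677 kPa; the same γ' applies in the ½γBN_γ term.
q_ult = c·N_c·s_c + q·N_q + 0.5·γ·B·N_γ·s_γ
     = 18 × 53.029 × 1.14 + 20.677 × 40.24 + 0.5 × 8.99 × 1.2 × 48.6 × 0.86
     = 1088.2 + 832.03 + 225.45 = 2145.6 kPa.

q_ult ≈ 2150 kPa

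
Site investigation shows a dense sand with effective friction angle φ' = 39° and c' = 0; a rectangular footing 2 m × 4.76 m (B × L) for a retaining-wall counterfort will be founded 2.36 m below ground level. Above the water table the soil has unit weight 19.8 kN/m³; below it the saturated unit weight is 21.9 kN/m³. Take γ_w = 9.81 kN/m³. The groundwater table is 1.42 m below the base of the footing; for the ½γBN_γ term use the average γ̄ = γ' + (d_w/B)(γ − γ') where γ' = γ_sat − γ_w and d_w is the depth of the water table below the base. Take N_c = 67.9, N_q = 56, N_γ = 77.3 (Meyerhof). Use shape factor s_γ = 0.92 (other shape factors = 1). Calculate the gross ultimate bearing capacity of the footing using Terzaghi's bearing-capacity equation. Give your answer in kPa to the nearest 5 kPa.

q_ult ≈ 3865 kPa

Effective surcharge at the founding depth q = γ·D_f = 19.8 × 2.36 = 46.728 kPa.
With d_w = 1.42 m < B, γ̄ = 12.09 + (1.42/2) × (19.8 − 12.09) = 17.564 kN/m³.
q_ult = q·N_q + 0.5·γ·B·N_γ·s_γ
     = 46.728 × 56 + 0.5 × 17.564 × 2 × 77.3 × 0.92
     = 2616.8 + 1249.1 = 3865.9 kPa.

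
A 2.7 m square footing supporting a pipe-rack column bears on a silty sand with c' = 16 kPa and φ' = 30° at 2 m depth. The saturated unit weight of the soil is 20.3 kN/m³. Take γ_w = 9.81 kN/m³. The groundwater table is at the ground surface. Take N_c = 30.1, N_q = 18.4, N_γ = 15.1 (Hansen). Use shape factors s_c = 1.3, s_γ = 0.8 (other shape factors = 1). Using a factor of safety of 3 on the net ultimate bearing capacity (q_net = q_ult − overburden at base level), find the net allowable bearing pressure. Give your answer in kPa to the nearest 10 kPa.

q_all(net) ≈ 390 kPa

With the water table at the surface the whole profile is submerged: γ' = 20.3 − 9.81 = 10.49 kN/m³, so q = γ'·D_f = 20.98 kPa; the same γ' applies in the ½γBN_γ term.
q_ult = c·N_c·s_c + q·N_q + 0.5·γ·B·N_γ·s_γ
     = 16 × 30.1 × 1.3 + 20.98 × 18.4 + 0.5 × 10.49 × 2.7 × 15.1 × 0.8
     = 626.08 + 386.03 + 171.07 = 1183.2 kPa.
q_net = 1183.2 − 20.98 = 1162.2 kPa.
q_all(net) = 1162.2 / 3 = 387.4 kPa.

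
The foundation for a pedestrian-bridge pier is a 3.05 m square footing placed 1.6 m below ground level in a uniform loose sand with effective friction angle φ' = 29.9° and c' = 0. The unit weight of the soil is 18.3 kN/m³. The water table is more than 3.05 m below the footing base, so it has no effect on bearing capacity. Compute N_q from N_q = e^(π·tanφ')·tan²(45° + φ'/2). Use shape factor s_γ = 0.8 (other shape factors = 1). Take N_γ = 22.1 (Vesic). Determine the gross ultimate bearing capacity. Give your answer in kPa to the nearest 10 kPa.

q_ult ≈ 1030 kPa

tan29.9° = 0.575, so N_q = e^(π×0.575)·tan²(59.95°) = 6.089 × 2.988 = 18.19.
Effective surcharge at the founding depth q = γ·D_f = 18.3 × 1.6 = 29.28 kPa.
q_ult = q·N_q + 0.5·γ·B·N_γ·s_γ
     = 29.28 × 18.194 + 0.5 × 18.3 × 3.05 × 22.1 × 0.8
     = 532.71 + 493.4 = 1026.1 kPa.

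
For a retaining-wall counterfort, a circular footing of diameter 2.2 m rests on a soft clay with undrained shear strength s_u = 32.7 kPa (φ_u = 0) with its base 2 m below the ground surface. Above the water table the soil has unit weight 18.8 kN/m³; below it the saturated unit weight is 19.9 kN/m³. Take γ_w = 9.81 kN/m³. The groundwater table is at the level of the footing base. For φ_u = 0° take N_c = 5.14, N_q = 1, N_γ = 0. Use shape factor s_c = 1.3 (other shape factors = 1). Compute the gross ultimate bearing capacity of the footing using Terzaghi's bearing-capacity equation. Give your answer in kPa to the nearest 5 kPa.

q = γ·D_f = 18.8 × 2 = 37.6 kPa.
c·N_c·s_c = 32.7 × 5.14 × 1.3 = 218.5 kPa
q·N_q = 37.6 × 1 = 37.6 kPa
q_ult = 218.5 + 37.6 = 256.1 kPa.

q_ult ≈ 255 kPa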